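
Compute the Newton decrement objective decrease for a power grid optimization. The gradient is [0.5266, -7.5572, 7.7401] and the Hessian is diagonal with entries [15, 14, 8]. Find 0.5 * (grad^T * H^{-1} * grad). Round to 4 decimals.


Step 1: H is diagonal, so H^(-1) * g = [0.0351, -0.5398, 0.9675].
Step 2: g^T H^(-1) g = sum_i g_i^2 / H_ii
  = (0.5266)^2/15 + (-7.5572)^2/14 + (7.7401)^2/8
  = 0.0185 + 4.0794 + 7.4886 = 11.5865
Step 3: Objective decrease = 0.5 * g^T H^(-1) g = 5.7933


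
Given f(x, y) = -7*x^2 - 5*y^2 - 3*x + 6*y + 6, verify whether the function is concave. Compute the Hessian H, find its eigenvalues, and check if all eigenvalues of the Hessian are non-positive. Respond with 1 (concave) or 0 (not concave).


The Hessian of f(x,y) = -7*x^2 - 5*y^2 - 3*x + 6*y + 6 is:
H = [[-14, 0], [0, -10]]
Trace = -14 - 10 = -24
Determinant = -14*-10 - (0)^2 = 140
Discriminant = (-24)^2 - 4*140 = 16.0
Eigenvalues: lambda_1 = -14.0, lambda_2 = -10.0
The function is concave.

1


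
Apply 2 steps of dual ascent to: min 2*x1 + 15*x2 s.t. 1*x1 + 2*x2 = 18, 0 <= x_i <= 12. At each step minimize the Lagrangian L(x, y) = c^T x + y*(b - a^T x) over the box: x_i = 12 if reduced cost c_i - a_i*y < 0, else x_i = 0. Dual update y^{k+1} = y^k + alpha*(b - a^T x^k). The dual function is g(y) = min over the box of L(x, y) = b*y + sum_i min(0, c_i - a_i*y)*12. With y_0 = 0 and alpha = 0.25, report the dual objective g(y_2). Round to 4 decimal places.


Dual ascent for LP: min 2*x1 + 15*x2, 1*x1 + 2*x2 = 18, 0 <= x_i <= 12
Step 1: y^k = 0.0, reduced costs: (2.0, 15.0)
  x^k = (0.0, 0.0), subgradient = b - a^T x = 18.0
  y^{k+1} = 0.0 + 0.25*18.0 = 4.5
Step 2: y^k = 4.5, reduced costs: (-2.5, 6.0)
  x^k = (12.0, 0.0), subgradient = b - a^T x = 6.0
  y^{k+1} = 4.5 + 0.25*6.0 = 6.0
Dual objective at y_2 = 6.0: reduced costs (-4.0, 3.0), box minimizer x = (12.0, 0.0)
g(y_2) = b*y + (c1 - a1*y)*x1 + (c2 - a2*y)*x2 = 18*6.0 + (-4.0)*12.0 + 3.0*0.0 = 108.0 - 48.0 + 0.0 = 60.0


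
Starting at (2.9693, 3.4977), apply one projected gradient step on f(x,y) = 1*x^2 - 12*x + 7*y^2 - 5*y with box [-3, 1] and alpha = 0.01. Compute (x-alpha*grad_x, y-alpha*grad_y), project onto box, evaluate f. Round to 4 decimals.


Step 1: Compute gradient at (2.9693, 3.4977).
grad_x = 2*1*2.9693 - 12 = -6.0614
grad_y = 2*7*3.4977 - 5 = 43.9678
Step 2: Gradient step.
x_raw = 2.9693 - 0.01*-6.0614 = 3.0299
y_raw = 3.4977 - 0.01*43.9678 = 3.058
Step 3: Project onto [-3, 1].
x_proj = clip(3.0299) = 1.0
y_proj = clip(3.058) = 1.0
Step 4: Evaluate f.
f(1.0, 1.0) = -9.0


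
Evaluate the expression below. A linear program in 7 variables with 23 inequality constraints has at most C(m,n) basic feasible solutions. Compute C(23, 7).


Each vertex corresponds to some choice of n active constraints out of m, so the number of vertices is at most C(m, n) = m! / (n!(m-n)!).
m = 23, n = 7
Numerator: 23 * 22 * 21 * 20 * 19 * 18 * 17
Denominator: 7! = 5040
C(23, 7) = 245157


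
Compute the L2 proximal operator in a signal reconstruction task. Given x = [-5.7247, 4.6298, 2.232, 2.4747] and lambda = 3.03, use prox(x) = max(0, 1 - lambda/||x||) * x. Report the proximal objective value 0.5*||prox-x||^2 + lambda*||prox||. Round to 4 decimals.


Step 1: Compute ||x||.
||x|| = 8.0817
Step 2: Compute scaling factor.
scale = max(0, 1 - 3.03/8.0817) = 0.6251
Step 3: prox(x) = [-3.5784, 2.894, 1.3952, 1.5469]
||prox(x)|| = 5.0517
Step 4: Proximal objective.
0.5*||prox-x||^2 = 4.5905
lambda*||prox|| = 15.3067
Total = 19.897


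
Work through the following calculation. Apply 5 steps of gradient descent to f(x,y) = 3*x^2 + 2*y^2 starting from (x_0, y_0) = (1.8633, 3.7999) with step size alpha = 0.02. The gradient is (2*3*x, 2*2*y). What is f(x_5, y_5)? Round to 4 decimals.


Gradient descent on f(x,y) = 3*x^2 + 2*y^2.
Starting point: (1.8633, 3.7999), alpha = 0.02
Step 1: grad_x = 2*3*1.8633 = 11.1798, grad_y = 2*2*3.7999 = 15.1996
  x_1 = 1.8633 - 0.02*11.1798 = 1.6397
  y_1 = 3.7999 - 0.02*15.1996 = 3.4959
Step 2: grad_x = 2*3*1.6397 = 9.8382, grad_y = 2*2*3.4959 = 13.9836
  x_2 = 1.6397 - 0.02*9.8382 = 1.4429
  y_2 = 3.4959 - 0.02*13.9836 = 3.2162
Step 3: grad_x = 2*3*1.4429 = 8.6576, grad_y = 2*2*3.2162 = 12.8649
  x_3 = 1.4429 - 0.02*8.6576 = 1.2698
  y_3 = 3.2162 - 0.02*12.8649 = 2.9589
Step 4: grad_x = 2*3*1.2698 = 7.6187, grad_y = 2*2*2.9589 = 11.8357
  x_4 = 1.2698 - 0.02*7.6187 = 1.1174
  y_4 = 2.9589 - 0.02*11.8357 = 2.7222
Step 5: grad_x = 2*3*1.1174 = 6.7045, grad_y = 2*2*2.7222 = 10.8889
  x_5 = 1.1174 - 0.02*6.7045 = 0.9833
  y_5 = 2.7222 - 0.02*10.8889 = 2.5044
f(0.9833, 2.5044) = 3*0.9833^2 + 2*2.5044^2 = 15.4452


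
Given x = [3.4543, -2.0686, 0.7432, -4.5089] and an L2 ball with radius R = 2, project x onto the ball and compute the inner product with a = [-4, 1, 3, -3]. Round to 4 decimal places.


Step 1: Compute ||x|| (intermediates to 6 decimals).
||x|| = sqrt(3.4543^2 + (-2.0686)^2 + 0.7432^2 + (-4.5089)^2) = 6.09047
Step 2: Project.
Since ||x|| > R, scale = R/||x|| = 2/6.09047 = 0.328382, proj(x) = scale * x
proj(x) = [1.13433, -0.679291, 0.244054, -1.480642]
Step 3: Dot product.
a^T * proj(x) = -4*1.13433 + 1*(-0.679291) + 3*0.244054 - 3*(-1.480642) = -0.0425


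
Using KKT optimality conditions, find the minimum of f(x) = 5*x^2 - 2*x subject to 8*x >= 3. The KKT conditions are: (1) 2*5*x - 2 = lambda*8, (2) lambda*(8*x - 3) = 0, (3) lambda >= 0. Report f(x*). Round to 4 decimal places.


Step 1: Try lambda = 0 (constraint inactive).
x_unc = 2/(2*5) = 0.2
Check: 8*0.2 = 1.6 < 3 -- violated!
Step 2: Constraint must be active: 8*x = 3
x* = 3/8 = 0.375
lambda = (2*5*0.375 - 2)/8 = 0.2188
Step 3: Compute optimal value.
f(x*) = 5*0.375^2 - 2*0.375 = -0.0469


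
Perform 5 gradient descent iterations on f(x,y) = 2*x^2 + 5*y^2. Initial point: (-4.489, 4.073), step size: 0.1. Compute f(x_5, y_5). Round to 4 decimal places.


Gradient descent on f(x,y) = 2*x^2 + 5*y^2.
Starting point: (-4.489, 4.073), alpha = 0.1
Step 1: grad_x = 2*2*-4.489 = -17.956, grad_y = 2*5*4.073 = 40.73
  x_1 = -4.489 - 0.1*-17.956 = -2.6934
  y_1 = 4.073 - 0.1*40.73 = 0.0
Step 2: grad_x = 2*2*-2.6934 = -10.7736, grad_y = 2*5*0.0 = 0.0
  x_2 = -2.6934 - 0.1*-10.7736 = -1.616
  y_2 = 0.0 - 0.1*0.0 = 0.0
Step 3: grad_x = 2*2*-1.616 = -6.4642, grad_y = 2*5*0.0 = 0.0
  x_3 = -1.616 - 0.1*-6.4642 = -0.9696
  y_3 = 0.0 - 0.1*0.0 = 0.0
Step 4: grad_x = 2*2*-0.9696 = -3.8785, grad_y = 2*5*0.0 = 0.0
  x_4 = -0.9696 - 0.1*-3.8785 = -0.5818
  y_4 = 0.0 - 0.1*0.0 = 0.0
Step 5: grad_x = 2*2*-0.5818 = -2.3271, grad_y = 2*5*0.0 = 0.0
  x_5 = -0.5818 - 0.1*-2.3271 = -0.3491
  y_5 = 0.0 - 0.1*0.0 = 0.0
f(-0.3491, 0.0) = 2*(-0.3491)^2 + 5*0.0^2 = 0.2437


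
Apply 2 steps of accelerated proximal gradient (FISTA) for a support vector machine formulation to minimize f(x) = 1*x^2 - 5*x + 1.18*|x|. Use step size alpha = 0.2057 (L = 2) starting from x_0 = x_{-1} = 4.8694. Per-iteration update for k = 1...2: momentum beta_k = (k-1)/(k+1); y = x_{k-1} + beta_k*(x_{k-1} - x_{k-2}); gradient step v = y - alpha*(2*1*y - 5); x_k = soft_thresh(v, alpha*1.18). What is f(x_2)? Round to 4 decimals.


FISTA on f(x) = 1*x^2 - 5*x + 1.18*|x|
L = 2, alpha = 0.2057
Iteration 1: beta = 0.0, y = 4.8694 + 0.0*(4.8694 - 4.8694) = 4.8694
  grad(y) = 4.7388, v = y - alpha*grad = 3.8946
  prox(v) = soft_thresh(3.8946, 0.2427) = 3.6519
Iteration 2: beta = 0.3333, y = 3.6519 + 0.3333*(3.6519 - 4.8694) = 3.2461
  grad(y) = 1.4921, v = y - alpha*grad = 2.9391
  prox(v) = soft_thresh(2.9391, 0.2427) = 2.6964
f(x_2) = 1*2.6964^2 - 5*2.6964 + 1.18*|2.6964| = -3.0297


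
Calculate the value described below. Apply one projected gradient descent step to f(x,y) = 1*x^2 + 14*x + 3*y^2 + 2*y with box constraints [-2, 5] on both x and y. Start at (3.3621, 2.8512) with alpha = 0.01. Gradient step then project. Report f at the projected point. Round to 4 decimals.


Step 1: Compute gradient at (3.3621, 2.8512).
grad_x = 2*1*3.3621 + 14 = 20.7242
grad_y = 2*3*2.8512 + 2 = 19.1072
Step 2: Gradient step.
x_raw = 3.3621 - 0.01*20.7242 = 3.1549
y_raw = 2.8512 - 0.01*19.1072 = 2.6601
Step 3: Project onto [-2, 5].
x_proj = clip(3.1549) = 3.1549
y_proj = clip(2.6601) = 2.6601
Step 4: Evaluate f.
f(3.1549, 2.6601) = 80.6702


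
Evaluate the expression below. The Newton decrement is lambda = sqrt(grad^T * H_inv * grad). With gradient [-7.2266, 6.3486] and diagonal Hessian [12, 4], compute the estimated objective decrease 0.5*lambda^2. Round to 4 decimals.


Step 1: H is diagonal, so H^(-1) * g = [-0.6022, 1.5872].
Step 2: g^T H^(-1) g = sum_i g_i^2 / H_ii
  = (-7.2266)^2/12 + (6.3486)^2/4
  = 4.352 + 10.0762 = 14.4282
Step 3: Objective decrease = 0.5 * g^T H^(-1) g = 7.2141


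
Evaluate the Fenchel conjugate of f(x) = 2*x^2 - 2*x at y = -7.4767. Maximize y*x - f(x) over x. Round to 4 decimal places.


f*(y) = sup_x {y*x - a*x^2 - b*x} = sup_x {(y-b)*x - a*x^2}
FOC: (y - b) - 2a*x = 0 => x* = (y - b)/(2a)
x* = (-7.4767 + 2)/(2*2) = -1.3692
f*(-7.4767) = (y-b)^2/(4a) = (-7.4767 + 2)^2/(4*2)
= 29.9942/8 = 3.7493


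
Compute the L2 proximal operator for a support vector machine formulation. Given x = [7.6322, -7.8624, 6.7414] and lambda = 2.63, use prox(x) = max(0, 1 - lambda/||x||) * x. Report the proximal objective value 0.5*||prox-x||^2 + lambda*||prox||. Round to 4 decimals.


Step 1: Compute ||x||.
||x|| = 12.8652
Step 2: Compute scaling factor.
scale = max(0, 1 - 2.63/12.8652) = 0.7956
Step 3: prox(x) = [6.072, -6.2551, 5.3633]
||prox(x)|| = 10.2352
Step 4: Proximal objective.
0.5*||prox-x||^2 = 3.4585
lambda*||prox|| = 26.9186
Total = 30.3771


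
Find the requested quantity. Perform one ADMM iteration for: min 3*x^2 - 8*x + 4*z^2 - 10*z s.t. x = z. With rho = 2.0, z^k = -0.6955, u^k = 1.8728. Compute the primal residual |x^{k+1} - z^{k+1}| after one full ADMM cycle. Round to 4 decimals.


ADMM iteration with rho = 2.0, z^k = -0.6955, u^k = 1.8728
Step 1: x-update.
Minimize 3*x^2 - 8*x + (2.0/2)*(x + 0.6955 + 1.8728)^2
FOC: (2*3 + 2.0)*x = 8 + 2.0*(-0.6955 - 1.8728)
x^{k+1} = 0.3579
Step 2: z-update.
Minimize 4*z^2 - 10*z + (2.0/2)*(0.3579 - z + 1.8728)^2
FOC: (2*4 + 2.0)*z = 10 + 2.0*(0.3579 + 1.8728)
z^{k+1} = 1.4461
Step 3: u-update.
u^{k+1} = 1.8728 + 0.3579 - 1.4461 = 0.7846
Step 4: Primal residual = |0.3579 - 1.4461| = 1.0882


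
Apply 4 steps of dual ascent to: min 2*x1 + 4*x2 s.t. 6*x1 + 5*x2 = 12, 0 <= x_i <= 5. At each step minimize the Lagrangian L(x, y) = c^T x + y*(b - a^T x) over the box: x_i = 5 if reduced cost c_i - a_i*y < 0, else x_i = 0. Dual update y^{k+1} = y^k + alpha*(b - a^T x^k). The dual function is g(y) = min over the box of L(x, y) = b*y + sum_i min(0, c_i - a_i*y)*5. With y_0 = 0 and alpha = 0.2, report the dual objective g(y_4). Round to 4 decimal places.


Dual ascent for LP: min 2*x1 + 4*x2, 6*x1 + 5*x2 = 12, 0 <= x_i <= 5
Step 1: y^k = 0.0, reduced costs: (2.0, 4.0)
  x^k = (0.0, 0.0), subgradient = b - a^T x = 12.0
  y^{k+1} = 0.0 + 0.2*12.0 = 2.4
Step 2: y^k = 2.4, reduced costs: (-12.4, -8.0)
  x^k = (5.0, 5.0), subgradient = b - a^T x = -43.0
  y^{k+1} = 2.4 + 0.2*-43.0 = -6.2
Step 3: y^k = -6.2, reduced costs: (39.2, 35.0)
  x^k = (0.0, 0.0), subgradient = b - a^T x = 12.0
  y^{k+1} = -6.2 + 0.2*12.0 = -3.8
Step 4: y^k = -3.8, reduced costs: (24.8, 23.0)
  x^k = (0.0, 0.0), subgradient = b - a^T x = 12.0
  y^{k+1} = -3.8 + 0.2*12.0 = -1.4
Dual objective at y_4 = -1.4: reduced costs (10.4, 11.0), box minimizer x = (0.0, 0.0)
g(y_4) = b*y + (c1 - a1*y)*x1 + (c2 - a2*y)*x2 = 12*(-1.4) + 10.4*0.0 + 11.0*0.0 = -16.8 + 0.0 + 0.0 = -16.8


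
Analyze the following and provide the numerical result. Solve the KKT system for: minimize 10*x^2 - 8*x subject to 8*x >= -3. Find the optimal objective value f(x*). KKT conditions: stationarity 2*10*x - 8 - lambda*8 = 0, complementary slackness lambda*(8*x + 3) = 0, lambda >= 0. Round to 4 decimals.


Step 1: Try lambda = 0 (constraint inactive).
Stationarity: 2*10*x - 8 = 0
x* = 8/(2*10) = 0.4
Check constraint: 8*0.4 = 3.2 >= -3 -- satisfied.
Step 2: Compute optimal value.
f(x*) = 10*0.4^2 - 8*0.4 = -1.6


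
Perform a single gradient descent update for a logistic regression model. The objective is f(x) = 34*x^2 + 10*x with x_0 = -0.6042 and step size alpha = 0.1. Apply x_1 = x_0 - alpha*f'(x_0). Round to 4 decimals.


We compute the gradient at x_0 and apply the update.
f'(x) = 68*x + 10
f'(-0.6042) = 68*-0.6042 + 10 = -31.0856
x_1 = -0.6042 - 0.1*-31.0856 = 2.5044


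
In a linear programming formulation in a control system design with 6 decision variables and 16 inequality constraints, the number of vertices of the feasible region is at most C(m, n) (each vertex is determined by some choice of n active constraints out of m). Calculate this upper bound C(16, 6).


Each vertex corresponds to some choice of n active constraints out of m, so the number of vertices is at most C(m, n) = m! / (n!(m-n)!).
m = 16, n = 6
Numerator: 16 * 15 * 14 * 13 * 12 * 11
Denominator: 6! = 720
C(16, 6) = 8008


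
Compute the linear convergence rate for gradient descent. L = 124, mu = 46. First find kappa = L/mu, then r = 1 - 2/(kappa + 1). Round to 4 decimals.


Step 1: Compute the condition number.
kappa = L/mu = 124/46 = 2.6957
Step 2: Compute the convergence rate.
r = 1 - 2/(kappa + 1) = 1 - 2*mu/(L + mu) = (L - mu)/(L + mu) = 78/170 = 0.4588


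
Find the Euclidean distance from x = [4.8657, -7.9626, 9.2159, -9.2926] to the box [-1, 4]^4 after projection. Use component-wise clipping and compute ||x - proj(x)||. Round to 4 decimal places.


Project each component onto [-1, 4].
clip(4.8657) = 4.0, clip(-7.9626) = -1.0, clip(9.2159) = 4.0, clip(-9.2926) = -1.0
Projection = [4.0, -1.0, 4.0, -1.0]
Squared diffs: [0.7494, 48.4778, 27.2056, 68.7672]
Distance = sqrt(145.2) = 12.0499


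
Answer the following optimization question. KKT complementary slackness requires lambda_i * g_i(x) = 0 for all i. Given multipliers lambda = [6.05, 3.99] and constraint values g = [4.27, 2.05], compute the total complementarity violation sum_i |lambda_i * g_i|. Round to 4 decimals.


KKT complementary slackness check:
lambda_1 * g_1 = 6.05 * 4.27 = 25.8335
lambda_2 * g_2 = 3.99 * 2.05 = 8.1795
Total violation = 25.8335 + 8.1795 = 34.013


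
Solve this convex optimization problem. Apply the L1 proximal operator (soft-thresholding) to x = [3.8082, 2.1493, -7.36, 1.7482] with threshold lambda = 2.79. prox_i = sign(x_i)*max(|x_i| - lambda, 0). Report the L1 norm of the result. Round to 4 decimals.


Soft-thresholding with lambda = 2.79:
prox(3.8082) = sign(3.8082)*max(|3.8082| - 2.79, 0) = 1.0182
prox(2.1493) = sign(2.1493)*max(|2.1493| - 2.79, 0) = 0.0
prox(-7.36) = sign(-7.36)*max(|-7.36| - 2.79, 0) = -4.57
prox(1.7482) = sign(1.7482)*max(|1.7482| - 2.79, 0) = 0.0
prox(x) = [1.0182, 0.0, -4.57, 0.0]
||prox(x)||_1 = 1.0182 + 0.0 + 4.57 + 0.0 = 5.5882


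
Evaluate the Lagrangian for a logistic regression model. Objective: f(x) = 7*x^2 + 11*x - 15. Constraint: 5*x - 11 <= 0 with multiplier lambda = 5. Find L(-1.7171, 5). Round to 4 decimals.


Step 1: Evaluate f(x).
f(-1.7171) = 7*(-1.7171)^2 + 11*(-1.7171) - 15 = -13.2491
Step 2: Evaluate g(x).
g(-1.7171) = 5*-1.7171 - 11 = -19.5855
Step 3: Compute Lagrangian.
L = -13.2491 + 5*-19.5855 = -111.1766


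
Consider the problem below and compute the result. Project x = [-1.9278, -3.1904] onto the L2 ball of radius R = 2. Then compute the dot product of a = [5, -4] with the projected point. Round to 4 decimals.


Step 1: Compute ||x|| (intermediates to 6 decimals).
||x|| = sqrt((-1.9278)^2 + (-3.1904)^2) = 3.727608
Step 2: Project.
Since ||x|| > R, scale = R/||x|| = 2/3.727608 = 0.536537, proj(x) = scale * x
proj(x) = [-1.034336, -1.711768]
Step 3: Dot product.
a^T * proj(x) = 5*(-1.034336) - 4*(-1.711768) = 1.6754


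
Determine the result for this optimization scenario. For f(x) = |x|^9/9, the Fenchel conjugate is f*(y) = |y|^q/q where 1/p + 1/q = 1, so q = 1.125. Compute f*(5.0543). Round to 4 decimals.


The conjugate exponent q satisfies 1/p + 1/q = 1.
p = 9, so q = 9/(9 - 1) = 1.125
|y|^q = 5.0543^1.125 = 6.189
f*(5.0543) = 6.189 / 1.125 = 5.5013


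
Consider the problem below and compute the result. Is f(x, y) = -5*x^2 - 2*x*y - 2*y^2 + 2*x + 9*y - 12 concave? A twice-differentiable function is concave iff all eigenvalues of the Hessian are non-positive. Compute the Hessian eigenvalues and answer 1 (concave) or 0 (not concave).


The Hessian of f(x,y) = -5*x^2 - 2*x*y - 2*y^2 + 2*x + 9*y - 12 is:
H = [[-10, -2], [-2, -4]]
Trace = -10 - 4 = -14
Determinant = -10*-4 - (-2)^2 = 36
Discriminant = (-14)^2 - 4*36 = 52.0
Eigenvalues: lambda_1 = -10.6056, lambda_2 = -3.3944
The function is concave.

1


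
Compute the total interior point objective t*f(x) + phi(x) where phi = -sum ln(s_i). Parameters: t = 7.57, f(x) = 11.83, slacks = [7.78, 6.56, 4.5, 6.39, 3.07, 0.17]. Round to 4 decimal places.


Step 1: Compute log-barrier.
ln values: [2.0516, 1.881, 1.5041, 1.8547, 1.1217, -1.772]
phi = -(2.0516 + 1.881 + 1.5041 + 1.8547 + 1.1217 - 1.772) = -6.6411
Step 2: Compute augmented objective.
t*f(x) = 7.57*11.83 = 89.5531
Total = 89.5531 - 6.6411 = 82.912


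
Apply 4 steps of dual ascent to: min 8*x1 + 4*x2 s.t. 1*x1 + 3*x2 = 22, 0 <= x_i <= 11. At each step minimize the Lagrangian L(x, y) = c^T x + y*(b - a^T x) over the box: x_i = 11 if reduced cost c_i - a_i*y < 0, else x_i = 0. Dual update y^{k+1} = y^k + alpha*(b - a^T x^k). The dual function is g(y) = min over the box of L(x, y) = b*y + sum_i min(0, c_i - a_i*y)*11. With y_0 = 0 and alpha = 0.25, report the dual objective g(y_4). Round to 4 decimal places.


Dual ascent for LP: min 8*x1 + 4*x2, 1*x1 + 3*x2 = 22, 0 <= x_i <= 11
Step 1: y^k = 0.0, reduced costs: (8.0, 4.0)
  x^k = (0.0, 0.0), subgradient = b - a^T x = 22.0
  y^{k+1} = 0.0 + 0.25*22.0 = 5.5
Step 2: y^k = 5.5, reduced costs: (2.5, -12.5)
  x^k = (0.0, 11.0), subgradient = b - a^T x = -11.0
  y^{k+1} = 5.5 + 0.25*-11.0 = 2.75
Step 3: y^k = 2.75, reduced costs: (5.25, -4.25)
  x^k = (0.0, 11.0), subgradient = b - a^T x = -11.0
  y^{k+1} = 2.75 + 0.25*-11.0 = 0.0
Step 4: y^k = 0.0, reduced costs: (8.0, 4.0)
  x^k = (0.0, 0.0), subgradient = b - a^T x = 22.0
  y^{k+1} = 0.0 + 0.25*22.0 = 5.5
Dual objective at y_4 = 5.5: reduced costs (2.5, -12.5), box minimizer x = (0.0, 11.0)
g(y_4) = b*y + (c1 - a1*y)*x1 + (c2 - a2*y)*x2 = 22*5.5 + 2.5*0.0 + (-12.5)*11.0 = 121.0 + 0.0 - 137.5 = -16.5


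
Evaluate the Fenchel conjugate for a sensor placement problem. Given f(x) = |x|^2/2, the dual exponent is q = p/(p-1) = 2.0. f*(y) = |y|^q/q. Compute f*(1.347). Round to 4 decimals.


The conjugate exponent q satisfies 1/p + 1/q = 1.
p = 2, so q = 2/(2 - 1) = 2.0
|y|^q = 1.347^2.0 = 1.8144
f*(1.347) = 1.8144 / 2.0 = 0.9072


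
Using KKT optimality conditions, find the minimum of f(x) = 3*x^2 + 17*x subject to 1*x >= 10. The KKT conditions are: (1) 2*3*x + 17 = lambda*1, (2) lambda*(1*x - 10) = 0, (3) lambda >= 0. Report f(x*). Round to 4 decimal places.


Step 1: Try lambda = 0 (constraint inactive).
x_unc = -17/(2*3) = -2.8333
Check: 1*-2.8333 = -2.8333 < 10 -- violated!
Step 2: Constraint must be active: 1*x = 10
x* = 10/1 = 10.0
lambda = (2*3*10.0 + 17)/1 = 77.0
Step 3: Compute optimal value.
f(x*) = 3*10.0^2 + 17*10.0 = 470.0


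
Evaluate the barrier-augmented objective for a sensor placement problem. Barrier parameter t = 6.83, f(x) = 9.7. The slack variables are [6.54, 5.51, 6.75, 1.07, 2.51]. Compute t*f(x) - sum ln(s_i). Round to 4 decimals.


Step 1: Compute log-barrier.
ln values: [1.8779, 1.7066, 1.9095, 0.0677, 0.9203]
phi = -(1.8779 + 1.7066 + 1.9095 + 0.0677 + 0.9203) = -6.482
Step 2: Compute augmented objective.
t*f(x) = 6.83*9.7 = 66.251
Total = 66.251 - 6.482 = 59.769


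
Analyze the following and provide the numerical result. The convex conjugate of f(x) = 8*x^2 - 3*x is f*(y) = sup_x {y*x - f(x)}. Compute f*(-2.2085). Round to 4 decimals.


f*(y) = sup_x {y*x - a*x^2 - b*x} = sup_x {(y-b)*x - a*x^2}
FOC: (y - b) - 2a*x = 0 => x* = (y - b)/(2a)
x* = (-2.2085 + 3)/(2*8) = 0.0495
f*(-2.2085) = (y-b)^2/(4a) = (-2.2085 + 3)^2/(4*8)
= 0.6265/32 = 0.0196


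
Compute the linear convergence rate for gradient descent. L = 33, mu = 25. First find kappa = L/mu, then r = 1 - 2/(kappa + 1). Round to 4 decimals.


Step 1: Compute the condition number.
kappa = L/mu = 33/25 = 1.32
Step 2: Compute the convergence rate.
r = 1 - 2/(kappa + 1) = 1 - 2*mu/(L + mu) = (L - mu)/(L + mu) = 8/58 = 0.1379


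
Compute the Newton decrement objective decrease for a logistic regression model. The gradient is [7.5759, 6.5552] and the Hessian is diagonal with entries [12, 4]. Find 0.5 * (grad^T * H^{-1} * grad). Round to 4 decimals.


Step 1: H is diagonal, so H^(-1) * g = [0.6313, 1.6388].
Step 2: g^T H^(-1) g = sum_i g_i^2 / H_ii
  = (7.5759)^2/12 + (6.5552)^2/4
  = 4.7829 + 10.7427 = 15.5255
Step 3: Objective decrease = 0.5 * g^T H^(-1) g = 7.7628


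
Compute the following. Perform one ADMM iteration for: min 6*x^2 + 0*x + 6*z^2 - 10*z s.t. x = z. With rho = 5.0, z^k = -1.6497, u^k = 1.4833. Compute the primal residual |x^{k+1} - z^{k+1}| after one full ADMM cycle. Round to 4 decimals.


ADMM iteration with rho = 5.0, z^k = -1.6497, u^k = 1.4833
Step 1: x-update.
Minimize 6*x^2 + 0*x + (5.0/2)*(x + 1.6497 + 1.4833)^2
FOC: (2*6 + 5.0)*x = 0 + 5.0*(-1.6497 - 1.4833)
x^{k+1} = -0.9215
Step 2: z-update.
Minimize 6*z^2 - 10*z + (5.0/2)*(-0.9215 - z + 1.4833)^2
FOC: (2*6 + 5.0)*z = 10 + 5.0*(-0.9215 + 1.4833)
z^{k+1} = 0.7535
Step 3: u-update.
u^{k+1} = 1.4833 - 0.9215 - 0.7535 = -0.1916
Step 4: Primal residual = |-0.9215 - 0.7535| = 1.6749


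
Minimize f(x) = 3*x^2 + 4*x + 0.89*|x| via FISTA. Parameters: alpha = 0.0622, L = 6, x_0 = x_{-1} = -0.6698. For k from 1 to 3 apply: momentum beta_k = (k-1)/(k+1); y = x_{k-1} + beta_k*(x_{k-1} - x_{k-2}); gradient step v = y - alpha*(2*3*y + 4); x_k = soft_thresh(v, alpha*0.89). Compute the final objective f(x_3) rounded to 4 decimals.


FISTA on f(x) = 3*x^2 + 4*x + 0.89*|x|
L = 6, alpha = 0.0622
Iteration 1: beta = 0.0, y = -0.6698 + 0.0*(-0.6698 + 0.6698) = -0.6698
  grad(y) = -0.0188, v = y - alpha*grad = -0.6686
  prox(v) = soft_thresh(-0.6686, 0.0554) = -0.6133
Iteration 2: beta = 0.3333, y = -0.6133 + 0.3333*(-0.6133 + 0.6698) = -0.5944
  grad(y) = 0.4334, v = y - alpha*grad = -0.6214
  prox(v) = soft_thresh(-0.6214, 0.0554) = -0.566
Iteration 3: beta = 0.5, y = -0.566 + 0.5*(-0.566 + 0.6133) = -0.5424
  grad(y) = 0.7455, v = y - alpha*grad = -0.5888
  prox(v) = soft_thresh(-0.5888, 0.0554) = -0.5334
f(x_3) = 3*(-0.5334)^2 + 4*(-0.5334) + 0.89*|-0.5334| = -0.8053


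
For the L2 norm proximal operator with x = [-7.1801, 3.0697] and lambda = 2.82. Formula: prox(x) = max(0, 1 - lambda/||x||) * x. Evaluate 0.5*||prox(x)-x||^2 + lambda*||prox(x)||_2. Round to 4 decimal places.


Step 1: Compute ||x||.
||x|| = 7.8088
Step 2: Compute scaling factor.
scale = max(0, 1 - 2.82/7.8088) = 0.6389
Step 3: prox(x) = [-4.5871, 1.9611]
||prox(x)|| = 4.9888
Step 4: Proximal objective.
0.5*||prox-x||^2 = 3.9762
lambda*||prox|| = 14.0684
Total = 18.0445


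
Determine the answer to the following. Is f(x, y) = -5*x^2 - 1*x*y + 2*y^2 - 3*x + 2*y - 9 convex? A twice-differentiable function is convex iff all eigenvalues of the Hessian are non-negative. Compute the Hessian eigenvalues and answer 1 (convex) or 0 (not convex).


The Hessian of f(x,y) = -5*x^2 - 1*x*y + 2*y^2 - 3*x + 2*y - 9 is:
H = [[-10, -1], [-1, 4]]
Trace = -10 + 4 = -6
Determinant = -10*4 - (-1)^2 = -41
Discriminant = (-6)^2 - 4*-41 = 200.0
Eigenvalues: lambda_1 = -10.0711, lambda_2 = 4.0711
The function is not convex.

0


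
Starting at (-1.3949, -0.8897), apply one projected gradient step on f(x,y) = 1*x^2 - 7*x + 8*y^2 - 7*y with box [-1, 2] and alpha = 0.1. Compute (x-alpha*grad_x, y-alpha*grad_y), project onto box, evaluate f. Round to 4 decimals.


Step 1: Compute gradient at (-1.3949, -0.8897).
grad_x = 2*1*-1.3949 - 7 = -9.7898
grad_y = 2*8*-0.8897 - 7 = -21.2352
Step 2: Gradient step.
x_raw = -1.3949 - 0.1*-9.7898 = -0.4159
y_raw = -0.8897 - 0.1*-21.2352 = 1.2338
Step 3: Project onto [-1, 2].
x_proj = clip(-0.4159) = -0.4159
y_proj = clip(1.2338) = 1.2338
Step 4: Evaluate f.
f(-0.4159, 1.2338) = 6.6262


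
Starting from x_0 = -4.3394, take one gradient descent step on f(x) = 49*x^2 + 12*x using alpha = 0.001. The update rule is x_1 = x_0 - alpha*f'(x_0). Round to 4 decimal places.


We compute the gradient at x_0 and apply the update.
f'(x) = 98*x + 12
f'(-4.3394) = 98*-4.3394 + 12 = -413.2612
x_1 = -4.3394 - 0.001*-413.2612 = -3.9261


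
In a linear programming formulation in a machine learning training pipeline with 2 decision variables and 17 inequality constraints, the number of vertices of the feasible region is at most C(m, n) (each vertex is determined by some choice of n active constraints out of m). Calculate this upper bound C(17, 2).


Each vertex corresponds to some choice of n active constraints out of m, so the number of vertices is at most C(m, n) = m! / (n!(m-n)!).
m = 17, n = 2
Numerator: 17 * 16
Denominator: 2! = 2
C(17, 2) = 136


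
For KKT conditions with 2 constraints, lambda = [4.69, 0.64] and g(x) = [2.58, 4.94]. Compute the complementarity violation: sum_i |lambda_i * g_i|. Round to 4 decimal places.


KKT complementary slackness check:
lambda_1 * g_1 = 4.69 * 2.58 = 12.1002
lambda_2 * g_2 = 0.64 * 4.94 = 3.1616
Total violation = 12.1002 + 3.1616 = 15.2618


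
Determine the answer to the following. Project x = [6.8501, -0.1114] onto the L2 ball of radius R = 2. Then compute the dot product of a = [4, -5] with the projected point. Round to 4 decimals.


Step 1: Compute ||x|| (intermediates to 6 decimals).
||x|| = sqrt(6.8501^2 + (-0.1114)^2) = 6.851006
Step 2: Project.
Since ||x|| > R, scale = R/||x|| = 2/6.851006 = 0.291928, proj(x) = scale * x
proj(x) = [1.999736, -0.032521]
Step 3: Dot product.
a^T * proj(x) = 4*1.999736 - 5*(-0.032521) = 8.1615


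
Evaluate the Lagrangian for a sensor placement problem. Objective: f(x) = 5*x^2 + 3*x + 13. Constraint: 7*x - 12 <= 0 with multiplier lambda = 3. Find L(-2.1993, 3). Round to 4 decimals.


Step 1: Evaluate f(x).
f(-2.1993) = 5*(-2.1993)^2 + 3*(-2.1993) + 13 = 30.5867
Step 2: Evaluate g(x).
g(-2.1993) = 7*-2.1993 - 12 = -27.3951
Step 3: Compute Lagrangian.
L = 30.5867 + 3*-27.3951 = -51.5986


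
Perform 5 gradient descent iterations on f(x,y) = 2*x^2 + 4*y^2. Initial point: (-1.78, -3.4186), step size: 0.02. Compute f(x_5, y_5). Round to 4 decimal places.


Gradient descent on f(x,y) = 2*x^2 + 4*y^2.
Starting point: (-1.78, -3.4186), alpha = 0.02
Step 1: grad_x = 2*2*-1.78 = -7.12, grad_y = 2*4*-3.4186 = -27.3488
  x_1 = -1.78 - 0.02*-7.12 = -1.6376
  y_1 = -3.4186 - 0.02*-27.3488 = -2.8716
Step 2: grad_x = 2*2*-1.6376 = -6.5504, grad_y = 2*4*-2.8716 = -22.973
  x_2 = -1.6376 - 0.02*-6.5504 = -1.5066
  y_2 = -2.8716 - 0.02*-22.973 = -2.4122
Step 3: grad_x = 2*2*-1.5066 = -6.0264, grad_y = 2*4*-2.4122 = -19.2973
  x_3 = -1.5066 - 0.02*-6.0264 = -1.3861
  y_3 = -2.4122 - 0.02*-19.2973 = -2.0262
Step 4: grad_x = 2*2*-1.3861 = -5.5443, grad_y = 2*4*-2.0262 = -16.2097
  x_4 = -1.3861 - 0.02*-5.5443 = -1.2752
  y_4 = -2.0262 - 0.02*-16.2097 = -1.702
Step 5: grad_x = 2*2*-1.2752 = -5.1007, grad_y = 2*4*-1.702 = -13.6162
  x_5 = -1.2752 - 0.02*-5.1007 = -1.1732
  y_5 = -1.702 - 0.02*-13.6162 = -1.4297
f(-1.1732, -1.4297) = 2*(-1.1732)^2 + 4*(-1.4297)^2 = 10.9288


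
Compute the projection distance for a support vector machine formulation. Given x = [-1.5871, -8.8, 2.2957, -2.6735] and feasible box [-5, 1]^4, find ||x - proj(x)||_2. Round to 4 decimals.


Project each component onto [-5, 1].
clip(-1.5871) = -1.5871, clip(-8.8) = -5.0, clip(2.2957) = 1.0, clip(-2.6735) = -2.6735
Projection = [-1.5871, -5.0, 1.0, -2.6735]
Squared diffs: [0.0, 14.44, 1.6788, 0.0]
Distance = sqrt(16.1188) = 4.0148


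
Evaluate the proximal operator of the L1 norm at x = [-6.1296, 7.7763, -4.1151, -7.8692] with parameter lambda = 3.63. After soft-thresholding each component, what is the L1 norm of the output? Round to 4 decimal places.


Soft-thresholding with lambda = 3.63:
prox(-6.1296) = sign(-6.1296)*max(|-6.1296| - 3.63, 0) = -2.4996
prox(7.7763) = sign(7.7763)*max(|7.7763| - 3.63, 0) = 4.1463
prox(-4.1151) = sign(-4.1151)*max(|-4.1151| - 3.63, 0) = -0.4851
prox(-7.8692) = sign(-7.8692)*max(|-7.8692| - 3.63, 0) = -4.2392
prox(x) = [-2.4996, 4.1463, -0.4851, -4.2392]
||prox(x)||_1 = 2.4996 + 4.1463 + 0.4851 + 4.2392 = 11.3702


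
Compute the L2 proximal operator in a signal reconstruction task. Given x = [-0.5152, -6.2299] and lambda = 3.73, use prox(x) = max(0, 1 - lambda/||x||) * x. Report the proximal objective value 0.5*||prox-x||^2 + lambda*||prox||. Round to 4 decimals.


Step 1: Compute ||x||.
||x|| = 6.2512
Step 2: Compute scaling factor.
scale = max(0, 1 - 3.73/6.2512) = 0.4033
Step 3: prox(x) = [-0.2078, -2.5126]
||prox(x)|| = 2.5212
Step 4: Proximal objective.
0.5*||prox-x||^2 = 6.9565
lambda*||prox|| = 9.4041
Total = 16.3604


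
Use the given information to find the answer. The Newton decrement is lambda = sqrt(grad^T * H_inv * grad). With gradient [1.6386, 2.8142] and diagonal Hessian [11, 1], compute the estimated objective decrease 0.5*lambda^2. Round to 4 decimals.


Step 1: H is diagonal, so H^(-1) * g = [0.149, 2.8142].
Step 2: g^T H^(-1) g = sum_i g_i^2 / H_ii
  = (1.6386)^2/11 + (2.8142)^2/1
  = 0.2441 + 7.9197 = 8.1638
Step 3: Objective decrease = 0.5 * g^T H^(-1) g = 4.0819


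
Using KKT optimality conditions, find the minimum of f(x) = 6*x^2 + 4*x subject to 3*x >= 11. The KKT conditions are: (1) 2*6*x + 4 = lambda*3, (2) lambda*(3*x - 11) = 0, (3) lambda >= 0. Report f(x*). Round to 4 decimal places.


Step 1: Try lambda = 0 (constraint inactive).
x_unc = -4/(2*6) = -0.3333
Check: 3*-0.3333 = -0.9999 < 11 -- violated!
Step 2: Constraint must be active: 3*x = 11
x* = 11/3 = 3.6667 (rounded; the exact value 11/3 is used below)
lambda = (2*6*(11/3) + 4)/3 = 16.0
Step 3: Compute optimal value.
f(x*) = 6*(11/3)^2 + 4*(11/3) = 95.3333


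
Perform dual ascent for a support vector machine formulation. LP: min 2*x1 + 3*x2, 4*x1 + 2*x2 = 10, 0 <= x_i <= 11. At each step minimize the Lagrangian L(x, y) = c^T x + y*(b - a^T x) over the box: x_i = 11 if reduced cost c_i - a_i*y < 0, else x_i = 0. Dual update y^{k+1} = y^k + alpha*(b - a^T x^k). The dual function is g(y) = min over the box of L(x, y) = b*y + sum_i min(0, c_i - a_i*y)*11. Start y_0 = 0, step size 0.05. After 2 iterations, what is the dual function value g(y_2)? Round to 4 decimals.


Dual ascent for LP: min 2*x1 + 3*x2, 4*x1 + 2*x2 = 10, 0 <= x_i <= 11
Step 1: y^k = 0.0, reduced costs: (2.0, 3.0)
  x^k = (0.0, 0.0), subgradient = b - a^T x = 10.0
  y^{k+1} = 0.0 + 0.05*10.0 = 0.5
Step 2: y^k = 0.5, reduced costs: (0.0, 2.0)
  x^k = (0.0, 0.0), subgradient = b - a^T x = 10.0
  y^{k+1} = 0.5 + 0.05*10.0 = 1.0
Dual objective at y_2 = 1.0: reduced costs (-2.0, 1.0), box minimizer x = (11.0, 0.0)
g(y_2) = b*y + (c1 - a1*y)*x1 + (c2 - a2*y)*x2 = 10*1.0 + (-2.0)*11.0 + 1.0*0.0 = 10.0 - 22.0 + 0.0 = -12.0


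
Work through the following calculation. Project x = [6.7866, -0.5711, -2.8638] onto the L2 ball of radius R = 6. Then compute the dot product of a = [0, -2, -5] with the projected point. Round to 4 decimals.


Step 1: Compute ||x|| (intermediates to 6 decimals).
||x|| = sqrt(6.7866^2 + (-0.5711)^2 + (-2.8638)^2) = 7.388196
Step 2: Project.
Since ||x|| > R, scale = R/||x|| = 6/7.388196 = 0.812106, proj(x) = scale * x
proj(x) = [5.511439, -0.463794, -2.325709]
Step 3: Dot product.
a^T * proj(x) = 0*5.511439 - 2*(-0.463794) - 5*(-2.325709) = 12.5561


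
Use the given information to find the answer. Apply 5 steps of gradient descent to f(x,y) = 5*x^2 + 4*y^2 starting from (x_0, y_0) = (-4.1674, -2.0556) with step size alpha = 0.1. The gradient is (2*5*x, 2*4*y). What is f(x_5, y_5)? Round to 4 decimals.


Gradient descent on f(x,y) = 5*x^2 + 4*y^2.
Starting point: (-4.1674, -2.0556), alpha = 0.1
Step 1: grad_x = 2*5*-4.1674 = -41.674, grad_y = 2*4*-2.0556 = -16.4448
  x_1 = -4.1674 - 0.1*-41.674 = 0.0
  y_1 = -2.0556 - 0.1*-16.4448 = -0.4111
Step 2: grad_x = 2*5*0.0 = 0.0, grad_y = 2*4*-0.4111 = -3.289
  x_2 = 0.0 - 0.1*0.0 = 0.0
  y_2 = -0.4111 - 0.1*-3.289 = -0.0822
Step 3: grad_x = 2*5*0.0 = 0.0, grad_y = 2*4*-0.0822 = -0.6578
  x_3 = 0.0 - 0.1*0.0 = 0.0
  y_3 = -0.0822 - 0.1*-0.6578 = -0.0164
Step 4: grad_x = 2*5*0.0 = 0.0, grad_y = 2*4*-0.0164 = -0.1316
  x_4 = 0.0 - 0.1*0.0 = 0.0
  y_4 = -0.0164 - 0.1*-0.1316 = -0.0033
Step 5: grad_x = 2*5*0.0 = 0.0, grad_y = 2*4*-0.0033 = -0.0263
  x_5 = 0.0 - 0.1*0.0 = 0.0
  y_5 = -0.0033 - 0.1*-0.0263 = -0.0007
f(0.0, -0.0007) = 5*0.0^2 + 4*(-0.0007)^2 = 0.0


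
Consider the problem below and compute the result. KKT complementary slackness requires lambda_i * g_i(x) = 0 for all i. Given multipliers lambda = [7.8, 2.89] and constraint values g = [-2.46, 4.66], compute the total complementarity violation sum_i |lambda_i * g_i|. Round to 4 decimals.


KKT complementary slackness check:
lambda_1 * g_1 = 7.8 * -2.46 = -19.188
lambda_2 * g_2 = 2.89 * 4.66 = 13.4674
Total violation = 19.188 + 13.4674 = 32.6554


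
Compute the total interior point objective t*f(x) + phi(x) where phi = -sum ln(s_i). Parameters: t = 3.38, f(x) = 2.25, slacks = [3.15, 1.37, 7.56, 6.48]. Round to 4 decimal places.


Step 1: Compute log-barrier.
ln values: [1.1474, 0.3148, 2.0229, 1.8687]
phi = -(1.1474 + 0.3148 + 2.0229 + 1.8687) = -5.3538
Step 2: Compute augmented objective.
t*f(x) = 3.38*2.25 = 7.605
Total = 7.605 - 5.3538 = 2.2512


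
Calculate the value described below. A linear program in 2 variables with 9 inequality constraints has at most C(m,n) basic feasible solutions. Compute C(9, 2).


Each vertex corresponds to some choice of n active constraints out of m, so the number of vertices is at most C(m, n) = m! / (n!(m-n)!).
m = 9, n = 2
Numerator: 9 * 8
Denominator: 2! = 2
C(9, 2) = 36


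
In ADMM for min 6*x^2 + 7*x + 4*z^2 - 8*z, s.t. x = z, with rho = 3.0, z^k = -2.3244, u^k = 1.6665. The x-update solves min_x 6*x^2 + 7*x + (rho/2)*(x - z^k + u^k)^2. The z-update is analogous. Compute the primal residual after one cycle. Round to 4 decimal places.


ADMM iteration with rho = 3.0, z^k = -2.3244, u^k = 1.6665
Step 1: x-update.
Minimize 6*x^2 + 7*x + (3.0/2)*(x + 2.3244 + 1.6665)^2
FOC: (2*6 + 3.0)*x = -7 + 3.0*(-2.3244 - 1.6665)
x^{k+1} = -1.2648
Step 2: z-update.
Minimize 4*z^2 - 8*z + (3.0/2)*(-1.2648 - z + 1.6665)^2
FOC: (2*4 + 3.0)*z = 8 + 3.0*(-1.2648 + 1.6665)
z^{k+1} = 0.8368
Step 3: u-update.
u^{k+1} = 1.6665 - 1.2648 - 0.8368 = -0.4352
Step 4: Primal residual = |-1.2648 - 0.8368| = 2.1017


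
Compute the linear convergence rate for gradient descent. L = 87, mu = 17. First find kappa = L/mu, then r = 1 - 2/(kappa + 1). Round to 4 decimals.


Step 1: Compute the condition number.
kappa = L/mu = 87/17 = 5.1176
Step 2: Compute the convergence rate.
r = 1 - 2/(kappa + 1) = 1 - 2*mu/(L + mu) = (L - mu)/(L + mu) = 70/104 = 0.6731


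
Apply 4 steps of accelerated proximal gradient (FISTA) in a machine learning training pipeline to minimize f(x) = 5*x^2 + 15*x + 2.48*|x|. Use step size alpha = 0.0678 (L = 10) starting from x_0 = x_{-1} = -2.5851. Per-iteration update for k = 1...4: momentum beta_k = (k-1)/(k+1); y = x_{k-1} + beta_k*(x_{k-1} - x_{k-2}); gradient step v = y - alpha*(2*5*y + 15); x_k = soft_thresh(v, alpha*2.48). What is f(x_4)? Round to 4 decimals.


FISTA on f(x) = 5*x^2 + 15*x + 2.48*|x|
L = 10, alpha = 0.0678
Iteration 1: beta = 0.0, y = -2.5851 + 0.0*(-2.5851 + 2.5851) = -2.5851
  grad(y) = -10.851, v = y - alpha*grad = -1.8494
  prox(v) = soft_thresh(-1.8494, 0.1681) = -1.6813
Iteration 2: beta = 0.3333, y = -1.6813 + 0.3333*(-1.6813 + 2.5851) = -1.38
  grad(y) = 1.2002, v = y - alpha*grad = -1.4614
  prox(v) = soft_thresh(-1.4614, 0.1681) = -1.2932
Iteration 3: beta = 0.5, y = -1.2932 + 0.5*(-1.2932 + 1.6813) = -1.0992
  grad(y) = 4.0082, v = y - alpha*grad = -1.3709
  prox(v) = soft_thresh(-1.3709, 0.1681) = -1.2028
Iteration 4: beta = 0.6, y = -1.2028 + 0.6*(-1.2028 + 1.2932) = -1.1485
  grad(y) = 3.5146, v = y - alpha*grad = -1.3868
  prox(v) = soft_thresh(-1.3868, 0.1681) = -1.2187
f(x_4) = 5*(-1.2187)^2 + 15*(-1.2187) + 2.48*|-1.2187| = -7.832


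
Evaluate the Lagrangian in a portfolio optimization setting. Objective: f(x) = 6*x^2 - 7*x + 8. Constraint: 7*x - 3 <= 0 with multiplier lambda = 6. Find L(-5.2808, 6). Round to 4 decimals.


Step 1: Evaluate f(x).
f(-5.2808) = 6*(-5.2808)^2 - 7*(-5.2808) + 8 = 212.2867
Step 2: Evaluate g(x).
g(-5.2808) = 7*-5.2808 - 3 = -39.9656
Step 3: Compute Lagrangian.
L = 212.2867 + 6*-39.9656 = -27.5069


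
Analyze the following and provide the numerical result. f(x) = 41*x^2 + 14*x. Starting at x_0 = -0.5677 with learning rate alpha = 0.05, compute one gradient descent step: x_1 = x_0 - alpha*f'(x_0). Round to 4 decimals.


We compute the gradient at x_0 and apply the update.
f'(x) = 82*x + 14
f'(-0.5677) = 82*-0.5677 + 14 = -32.5514
x_1 = -0.5677 - 0.05*-32.5514 = 1.0599


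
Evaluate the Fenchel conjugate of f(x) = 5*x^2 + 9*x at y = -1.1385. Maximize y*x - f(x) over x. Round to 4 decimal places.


f*(y) = sup_x {y*x - a*x^2 - b*x} = sup_x {(y-b)*x - a*x^2}
FOC: (y - b) - 2a*x = 0 => x* = (y - b)/(2a)
x* = (-1.1385 - 9)/(2*5) = -1.0139
f*(-1.1385) = (y-b)^2/(4a) = (-1.1385 - 9)^2/(4*5)
= 102.7892/20 = 5.1395


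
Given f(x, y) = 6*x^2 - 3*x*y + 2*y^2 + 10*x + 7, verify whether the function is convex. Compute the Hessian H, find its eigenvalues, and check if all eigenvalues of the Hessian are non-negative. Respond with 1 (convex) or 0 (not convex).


The Hessian of f(x,y) = 6*x^2 - 3*x*y + 2*y^2 + 10*x + 7 is:
H = [[12, -3], [-3, 4]]
Trace = 12 + 4 = 16
Determinant = 12*4 - (-3)^2 = 39
Discriminant = (16)^2 - 4*39 = 100.0
Eigenvalues: lambda_1 = 3.0, lambda_2 = 13.0
The function is convex.

1


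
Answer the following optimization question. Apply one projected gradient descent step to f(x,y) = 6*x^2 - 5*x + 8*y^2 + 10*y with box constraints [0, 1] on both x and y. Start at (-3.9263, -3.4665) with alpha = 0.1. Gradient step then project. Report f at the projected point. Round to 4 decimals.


Step 1: Compute gradient at (-3.9263, -3.4665).
grad_x = 2*6*-3.9263 - 5 = -52.1156
grad_y = 2*8*-3.4665 + 10 = -45.464
Step 2: Gradient step.
x_raw = -3.9263 - 0.1*-52.1156 = 1.2853
y_raw = -3.4665 - 0.1*-45.464 = 1.0799
Step 3: Project onto [0, 1].
x_proj = clip(1.2853) = 1.0
y_proj = clip(1.0799) = 1.0
Step 4: Evaluate f.
f(1.0, 1.0) = 19.0


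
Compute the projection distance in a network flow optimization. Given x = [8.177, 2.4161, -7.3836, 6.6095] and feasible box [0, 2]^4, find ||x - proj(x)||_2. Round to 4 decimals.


Project each component onto [0, 2].
clip(8.177) = 2.0, clip(2.4161) = 2.0, clip(-7.3836) = 0.0, clip(6.6095) = 2.0
Projection = [2.0, 2.0, 0.0, 2.0]
Squared diffs: [38.1553, 0.1731, 54.5175, 21.2475]
Distance = sqrt(114.0934) = 10.6815


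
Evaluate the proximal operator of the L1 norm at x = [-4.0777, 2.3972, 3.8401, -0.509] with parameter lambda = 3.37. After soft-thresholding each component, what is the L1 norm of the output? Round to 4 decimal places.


Soft-thresholding with lambda = 3.37:
prox(-4.0777) = sign(-4.0777)*max(|-4.0777| - 3.37, 0) = -0.7077
prox(2.3972) = sign(2.3972)*max(|2.3972| - 3.37, 0) = 0.0
prox(3.8401) = sign(3.8401)*max(|3.8401| - 3.37, 0) = 0.4701
prox(-0.509) = sign(-0.509)*max(|-0.509| - 3.37, 0) = 0.0
prox(x) = [-0.7077, 0.0, 0.4701, 0.0]
||prox(x)||_1 = 0.7077 + 0.0 + 0.4701 + 0.0 = 1.1778


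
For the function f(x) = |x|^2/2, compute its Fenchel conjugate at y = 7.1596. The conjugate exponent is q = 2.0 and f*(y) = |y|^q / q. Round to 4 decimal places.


The conjugate exponent q satisfies 1/p + 1/q = 1.
p = 2, so q = 2/(2 - 1) = 2.0
|y|^q = 7.1596^2.0 = 51.2599
f*(7.1596) = 51.2599 / 2.0 = 25.6299


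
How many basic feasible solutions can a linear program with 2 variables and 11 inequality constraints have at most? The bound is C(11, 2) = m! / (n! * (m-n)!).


Each vertex corresponds to some choice of n active constraints out of m, so the number of vertices is at most C(m, n) = m! / (n!(m-n)!).
m = 11, n = 2
Numerator: 11 * 10
Denominator: 2! = 2
C(11, 2) = 55
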